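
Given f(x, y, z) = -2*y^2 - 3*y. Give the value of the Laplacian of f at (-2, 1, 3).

∂²f/∂x² = 0
∂²f/∂y² = -4
∂²f/∂z² = 0
∇²f = -4
At (-2, 1, 3): -4.

-4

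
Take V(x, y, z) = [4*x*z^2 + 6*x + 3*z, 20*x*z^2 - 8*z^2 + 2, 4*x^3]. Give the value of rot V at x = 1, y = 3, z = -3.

(72, -33, 180)

(∇×V)₁ = ∂V₃/∂y − ∂V₂/∂z = -40*x*z + 16*z
(∇×V)₂ = ∂V₁/∂z − ∂V₃/∂x = -12*x^2 + 8*x*z + 3
(∇×V)₃ = ∂V₂/∂x − ∂V₁/∂y = 20*z^2
∇×V = (-40*x*z + 16*z, -12*x^2 + 8*x*z + 3, 20*z^2)
At (1, 3, -3): (72, -33, 180).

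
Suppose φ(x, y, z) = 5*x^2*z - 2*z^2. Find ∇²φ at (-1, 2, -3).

∂²φ/∂x² = 10*z
∂²φ/∂y² = 0
∂²φ/∂z² = -4
∇²φ = 10*z - 4
At (-1, 2, -3): -34.

-34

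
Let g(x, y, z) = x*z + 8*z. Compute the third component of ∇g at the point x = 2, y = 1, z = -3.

(∇g)_3 = ∂g/∂z = x + 8
At (2, 1, -3): 10.

10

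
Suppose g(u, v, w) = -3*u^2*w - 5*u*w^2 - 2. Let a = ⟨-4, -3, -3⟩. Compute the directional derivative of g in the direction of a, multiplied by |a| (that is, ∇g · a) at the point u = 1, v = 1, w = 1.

83

∂g/∂u = -6*u*w - 5*w^2
∂g/∂v = 0
∂g/∂w = -3*u^2 - 10*u*w
∇g at (1, 1, 1) = (-11, 0, -13)
∇g · a = (-11)(-4) + (0)(-3) + (-13)(-3) = 83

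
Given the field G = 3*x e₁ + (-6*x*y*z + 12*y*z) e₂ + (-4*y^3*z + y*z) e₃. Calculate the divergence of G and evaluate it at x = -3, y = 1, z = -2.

∂G₁/∂x = 3
∂G₂/∂y = -6*x*z + 12*z
∂G₃/∂z = -4*y^3 + y
∇·G = -6*x*z - 4*y^3 + y + 12*z + 3
At (-3, 1, -2): -60.

-60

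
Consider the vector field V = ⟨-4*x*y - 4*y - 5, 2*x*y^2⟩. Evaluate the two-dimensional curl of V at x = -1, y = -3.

18

∂V₂/∂x = 2*y^2
∂V₁/∂y = -4*x - 4
Scalar curl = 4*x + 2*y^2 + 4
At (-1, -3): 18.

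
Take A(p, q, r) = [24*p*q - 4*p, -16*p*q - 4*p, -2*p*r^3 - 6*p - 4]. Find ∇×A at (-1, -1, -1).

(∇×A)₁ = ∂A₃/∂q − ∂A₂/∂r = 0
(∇×A)₂ = ∂A₁/∂r − ∂A₃/∂p = 2*r^3 + 6
(∇×A)₃ = ∂A₂/∂p − ∂A₁/∂q = -24*p - 16*q - 4
∇×A = (0, 2*r^3 + 6, -24*p - 16*q - 4)
At (-1, -1, -1): (0, 4, 36).

(0, 4, 36)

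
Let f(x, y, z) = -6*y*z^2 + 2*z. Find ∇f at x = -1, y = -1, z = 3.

∂f/∂x = 0
∂f/∂y = -6*z^2
∂f/∂z = -12*y*z + 2
∇f = (0, -6*z^2, -12*y*z + 2)
At (-1, -1, 3): (0, -54, 38).

(0, -54, 38)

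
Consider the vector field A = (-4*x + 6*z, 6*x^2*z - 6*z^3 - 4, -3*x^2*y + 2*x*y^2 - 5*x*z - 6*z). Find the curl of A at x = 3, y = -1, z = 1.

(-75, -9, 36)

(∇×A)₁ = ∂A₃/∂y − ∂A₂/∂z = -9*x^2 + 4*x*y + 18*z^2
(∇×A)₂ = ∂A₁/∂z − ∂A₃/∂x = 6*x*y - 2*y^2 + 5*z + 6
(∇×A)₃ = ∂A₂/∂x − ∂A₁/∂y = 12*x*z
∇×A = (-9*x^2 + 4*x*y + 18*z^2, 6*x*y - 2*y^2 + 5*z + 6, 12*x*z)
At (3, -1, 1): (-75, -9, 36).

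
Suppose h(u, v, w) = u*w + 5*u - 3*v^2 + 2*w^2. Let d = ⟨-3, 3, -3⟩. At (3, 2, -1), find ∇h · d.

-45

∂h/∂u = w + 5
∂h/∂v = -6*v
∂h/∂w = u + 4*w
∇h at (3, 2, -1) = (4, -12, -1)
∇h · d = (4)(-3) + (-12)(3) + (-1)(-3) = -45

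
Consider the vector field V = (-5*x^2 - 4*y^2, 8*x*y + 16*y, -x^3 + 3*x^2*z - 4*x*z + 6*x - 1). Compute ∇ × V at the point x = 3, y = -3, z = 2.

(∇×V)₁ = ∂V₃/∂y − ∂V₂/∂z = 0
(∇×V)₂ = ∂V₁/∂z − ∂V₃/∂x = 3*x^2 - 6*x*z + 4*z - 6
(∇×V)₃ = ∂V₂/∂x − ∂V₁/∂y = 16*y
∇×V = (0, 3*x^2 - 6*x*z + 4*z - 6, 16*y)
At (3, -3, 2): (0, -7, -48).

(0, -7, -48)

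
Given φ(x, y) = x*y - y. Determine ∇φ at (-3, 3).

∂φ/∂x = y
∂φ/∂y = x - 1
∇φ = (y, x - 1)
At (-3, 3): (3, -4).

(3, -4)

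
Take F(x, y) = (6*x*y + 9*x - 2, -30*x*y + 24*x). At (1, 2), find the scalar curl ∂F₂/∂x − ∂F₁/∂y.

-42

∂F₂/∂x = -30*y + 24
∂F₁/∂y = 6*x
Scalar curl = -6*x - 30*y + 24
At (1, 2): -42.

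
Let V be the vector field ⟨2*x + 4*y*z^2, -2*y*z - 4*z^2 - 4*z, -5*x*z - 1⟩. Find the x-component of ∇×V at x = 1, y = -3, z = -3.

(∇×V)_1 = ∂V₃/∂y − ∂V₂/∂z
= 0 − (-2*y - 8*z - 4)
= 2*y + 8*z + 4
At (1, -3, -3): -26.

-26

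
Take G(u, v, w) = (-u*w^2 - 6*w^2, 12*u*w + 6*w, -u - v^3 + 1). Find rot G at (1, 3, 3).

(∇×G)₁ = ∂G₃/∂v − ∂G₂/∂w = -12*u - 3*v^2 - 6
(∇×G)₂ = ∂G₁/∂w − ∂G₃/∂u = -2*u*w - 12*w + 1
(∇×G)₃ = ∂G₂/∂u − ∂G₁/∂v = 12*w
∇×G = (-12*u - 3*v^2 - 6, -2*u*w - 12*w + 1, 12*w)
At (1, 3, 3): (-45, -41, 36).

(-45, -41, 36)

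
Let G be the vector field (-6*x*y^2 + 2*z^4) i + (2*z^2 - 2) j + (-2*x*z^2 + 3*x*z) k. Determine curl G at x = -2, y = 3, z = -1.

(4, -3, -72)

(∇×G)₁ = ∂G₃/∂y − ∂G₂/∂z = -4*z
(∇×G)₂ = ∂G₁/∂z − ∂G₃/∂x = 8*z^3 + 2*z^2 - 3*z
(∇×G)₃ = ∂G₂/∂x − ∂G₁/∂y = 12*x*y
∇×G = (-4*z, 8*z^3 + 2*z^2 - 3*z, 12*x*y)
At (-2, 3, -1): (4, -3, -72).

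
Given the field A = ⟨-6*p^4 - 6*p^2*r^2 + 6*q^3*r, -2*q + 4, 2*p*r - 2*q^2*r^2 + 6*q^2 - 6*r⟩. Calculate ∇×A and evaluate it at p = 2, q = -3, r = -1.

(-24, -112, 162)

(∇×A)₁ = ∂A₃/∂q − ∂A₂/∂r = -4*q*r^2 + 12*q
(∇×A)₂ = ∂A₁/∂r − ∂A₃/∂p = -12*p^2*r + 6*q^3 - 2*r
(∇×A)₃ = ∂A₂/∂p − ∂A₁/∂q = -18*q^2*r
∇×A = (-4*q*r^2 + 12*q, -12*p^2*r + 6*q^3 - 2*r, -18*q^2*r)
At (2, -3, -1): (-24, -112, 162).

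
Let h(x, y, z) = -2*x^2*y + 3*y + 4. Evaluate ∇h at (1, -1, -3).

(4, 1, 0)

∂h/∂x = -4*x*y
∂h/∂y = -2*x^2 + 3
∂h/∂z = 0
∇h = (-4*x*y, -2*x^2 + 3, 0)
At (1, -1, -3): (4, 1, 0).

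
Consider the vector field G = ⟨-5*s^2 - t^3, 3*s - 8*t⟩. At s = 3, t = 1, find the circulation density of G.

∂G₂/∂s = 3
∂G₁/∂t = -3*t^2
Scalar curl = 3*t^2 + 3
At (3, 1): 6.

6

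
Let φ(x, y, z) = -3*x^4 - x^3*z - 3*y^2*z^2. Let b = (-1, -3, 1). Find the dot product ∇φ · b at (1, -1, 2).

-67

∂φ/∂x = -12*x^3 - 3*x^2*z
∂φ/∂y = -6*y*z^2
∂φ/∂z = -x^3 - 6*y^2*z
∇φ at (1, -1, 2) = (-18, 24, -13)
∇φ · b = (-18)(-1) + (24)(-3) + (-13)(1) = -67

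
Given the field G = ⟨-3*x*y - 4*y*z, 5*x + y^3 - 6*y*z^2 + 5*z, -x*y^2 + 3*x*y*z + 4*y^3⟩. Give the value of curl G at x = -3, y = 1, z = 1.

(16, -6, 0)

(∇×G)₁ = ∂G₃/∂y − ∂G₂/∂z = -2*x*y + 3*x*z + 12*y^2 + 12*y*z - 5
(∇×G)₂ = ∂G₁/∂z − ∂G₃/∂x = y^2 - 3*y*z - 4*y
(∇×G)₃ = ∂G₂/∂x − ∂G₁/∂y = 3*x + 4*z + 5
∇×G = (-2*x*y + 3*x*z + 12*y^2 + 12*y*z - 5, y^2 - 3*y*z - 4*y, 3*x + 4*z + 5)
At (-3, 1, 1): (16, -6, 0).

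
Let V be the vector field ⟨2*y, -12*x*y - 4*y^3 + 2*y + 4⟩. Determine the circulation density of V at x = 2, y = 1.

∂V₂/∂x = -12*y
∂V₁/∂y = 2
Scalar curl = -12*y - 2
At (2, 1): -14.

-14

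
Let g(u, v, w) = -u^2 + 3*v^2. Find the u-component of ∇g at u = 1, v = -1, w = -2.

-2

(∇g)_1 = ∂g/∂u = -2*u
At (1, -1, -2): -2.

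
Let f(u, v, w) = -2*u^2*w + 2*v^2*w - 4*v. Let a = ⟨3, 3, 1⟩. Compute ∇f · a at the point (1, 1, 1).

-12

∂f/∂u = -4*u*w
∂f/∂v = 4*v*w - 4
∂f/∂w = -2*u^2 + 2*v^2
∇f at (1, 1, 1) = (-4, 0, 0)
∇f · a = (-4)(3) + (0)(3) + (0)(1) = -12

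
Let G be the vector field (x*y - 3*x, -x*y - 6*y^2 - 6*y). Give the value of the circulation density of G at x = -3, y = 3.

0

∂G₂/∂x = -y
∂G₁/∂y = x
Scalar curl = -x - y
At (-3, 3): 0.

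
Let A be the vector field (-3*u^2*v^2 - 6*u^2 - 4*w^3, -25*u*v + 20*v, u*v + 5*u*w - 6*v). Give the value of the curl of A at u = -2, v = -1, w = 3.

(-8, -122, 1)

(∇×A)₁ = ∂A₃/∂v − ∂A₂/∂w = u - 6
(∇×A)₂ = ∂A₁/∂w − ∂A₃/∂u = -v - 12*w^2 - 5*w
(∇×A)₃ = ∂A₂/∂u − ∂A₁/∂v = 6*u^2*v - 25*v
∇×A = (u - 6, -v - 12*w^2 - 5*w, 6*u^2*v - 25*v)
At (-2, -1, 3): (-8, -122, 1).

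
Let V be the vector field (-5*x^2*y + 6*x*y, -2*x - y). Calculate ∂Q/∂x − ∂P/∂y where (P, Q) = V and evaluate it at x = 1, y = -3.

∂V₂/∂x = -2
∂V₁/∂y = -5*x^2 + 6*x
Scalar curl = 5*x^2 - 6*x - 2
At (1, -3): -3.

-3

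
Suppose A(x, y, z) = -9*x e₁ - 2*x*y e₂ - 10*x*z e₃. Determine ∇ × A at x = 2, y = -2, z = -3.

(∇×A)₁ = ∂A₃/∂y − ∂A₂/∂z = 0
(∇×A)₂ = ∂A₁/∂z − ∂A₃/∂x = 10*z
(∇×A)₃ = ∂A₂/∂x − ∂A₁/∂y = -2*y
∇×A = (0, 10*z, -2*y)
At (2, -2, -3): (0, -30, 4).

(0, -30, 4)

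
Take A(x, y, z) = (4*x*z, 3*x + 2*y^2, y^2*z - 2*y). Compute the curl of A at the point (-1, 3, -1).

(∇×A)₁ = ∂A₃/∂y − ∂A₂/∂z = 2*y*z - 2
(∇×A)₂ = ∂A₁/∂z − ∂A₃/∂x = 4*x
(∇×A)₃ = ∂A₂/∂x − ∂A₁/∂y = 3
∇×A = (2*y*z - 2, 4*x, 3)
At (-1, 3, -1): (-8, -4, 3).

(-8, -4, 3)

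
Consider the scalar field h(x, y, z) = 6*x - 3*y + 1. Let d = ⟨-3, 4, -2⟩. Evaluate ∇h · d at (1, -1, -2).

∂h/∂x = 6
∂h/∂y = -3
∂h/∂z = 0
∇h at (1, -1, -2) = (6, -3, 0)
∇h · d = (6)(-3) + (-3)(4) + (0)(-2) = -30

-30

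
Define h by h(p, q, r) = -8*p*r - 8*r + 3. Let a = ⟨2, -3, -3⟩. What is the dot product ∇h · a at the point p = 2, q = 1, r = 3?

∂h/∂p = -8*r
∂h/∂q = 0
∂h/∂r = -8*p - 8
∇h at (2, 1, 3) = (-24, 0, -24)
∇h · a = (-24)(2) + (0)(-3) + (-24)(-3) = 24

24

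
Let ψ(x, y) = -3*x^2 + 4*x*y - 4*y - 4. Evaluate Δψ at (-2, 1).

-6

∂²ψ/∂x² = -6
∂²ψ/∂y² = 0
∇²ψ = -6
At (-2, 1): -6.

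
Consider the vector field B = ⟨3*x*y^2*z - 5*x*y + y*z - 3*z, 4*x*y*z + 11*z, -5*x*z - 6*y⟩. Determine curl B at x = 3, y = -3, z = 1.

(19, 80, 56)

(∇×B)₁ = ∂B₃/∂y − ∂B₂/∂z = -4*x*y - 17
(∇×B)₂ = ∂B₁/∂z − ∂B₃/∂x = 3*x*y^2 + y + 5*z - 3
(∇×B)₃ = ∂B₂/∂x − ∂B₁/∂y = -6*x*y*z + 5*x + 4*y*z - z
∇×B = (-4*x*y - 17, 3*x*y^2 + y + 5*z - 3, -6*x*y*z + 5*x + 4*y*z - z)
At (3, -3, 1): (19, 80, 56).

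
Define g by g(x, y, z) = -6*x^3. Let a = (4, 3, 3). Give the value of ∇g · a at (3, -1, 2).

∂g/∂x = -18*x^2
∂g/∂y = 0
∂g/∂z = 0
∇g at (3, -1, 2) = (-162, 0, 0)
∇g · a = (-162)(4) + (0)(3) + (0)(3) = -648

-648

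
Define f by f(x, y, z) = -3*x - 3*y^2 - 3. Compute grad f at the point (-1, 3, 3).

(-3, -18, 0)

∂f/∂x = -3
∂f/∂y = -6*y
∂f/∂z = 0
∇f = (-3, -6*y, 0)
At (-1, 3, 3): (-3, -18, 0).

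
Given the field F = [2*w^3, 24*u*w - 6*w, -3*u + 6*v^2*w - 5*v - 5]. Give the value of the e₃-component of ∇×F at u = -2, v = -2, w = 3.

(∇×F)_3 = ∂F₂/∂u − ∂F₁/∂v
= 24*w − (0)
= 24*w
At (-2, -2, 3): 72.

72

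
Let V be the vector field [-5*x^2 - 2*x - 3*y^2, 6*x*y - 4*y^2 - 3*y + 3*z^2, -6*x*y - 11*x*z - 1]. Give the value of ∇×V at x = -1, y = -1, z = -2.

(18, -28, -12)

(∇×V)₁ = ∂V₃/∂y − ∂V₂/∂z = -6*x - 6*z
(∇×V)₂ = ∂V₁/∂z − ∂V₃/∂x = 6*y + 11*z
(∇×V)₃ = ∂V₂/∂x − ∂V₁/∂y = 12*y
∇×V = (-6*x - 6*z, 6*y + 11*z, 12*y)
At (-1, -1, -2): (18, -28, -12).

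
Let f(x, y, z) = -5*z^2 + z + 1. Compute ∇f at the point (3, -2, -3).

∂f/∂x = 0
∂f/∂y = 0
∂f/∂z = -10*z + 1
∇f = (0, 0, -10*z + 1)
At (3, -2, -3): (0, 0, 31).

(0, 0, 31)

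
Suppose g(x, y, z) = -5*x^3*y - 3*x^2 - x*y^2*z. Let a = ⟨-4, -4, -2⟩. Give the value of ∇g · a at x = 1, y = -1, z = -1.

-10

∂g/∂x = -15*x^2*y - 6*x - y^2*z
∂g/∂y = -5*x^3 - 2*x*y*z
∂g/∂z = -x*y^2
∇g at (1, -1, -1) = (10, -7, -1)
∇g · a = (10)(-4) + (-7)(-4) + (-1)(-2) = -10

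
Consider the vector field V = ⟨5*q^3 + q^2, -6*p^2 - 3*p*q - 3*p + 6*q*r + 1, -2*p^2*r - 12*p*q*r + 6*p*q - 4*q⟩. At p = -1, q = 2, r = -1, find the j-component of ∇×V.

(∇×V)_2 = ∂V₁/∂r − ∂V₃/∂p
= 0 − (-4*p*r - 12*q*r + 6*q)
= 4*p*r + 12*q*r - 6*q
At (-1, 2, -1): -32.

-32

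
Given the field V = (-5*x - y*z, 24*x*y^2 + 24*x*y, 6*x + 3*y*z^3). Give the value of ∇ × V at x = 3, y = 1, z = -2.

(∇×V)₁ = ∂V₃/∂y − ∂V₂/∂z = 3*z^3
(∇×V)₂ = ∂V₁/∂z − ∂V₃/∂x = -y - 6
(∇×V)₃ = ∂V₂/∂x − ∂V₁/∂y = 24*y^2 + 24*y + z
∇×V = (3*z^3, -y - 6, 24*y^2 + 24*y + z)
At (3, 1, -2): (-24, -7, 46).

(-24, -7, 46)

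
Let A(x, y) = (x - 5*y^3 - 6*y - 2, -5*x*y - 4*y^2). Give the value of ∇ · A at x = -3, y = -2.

∂A₁/∂x = 1
∂A₂/∂y = -5*x - 8*y
∇·A = -5*x - 8*y + 1
At (-3, -2): 32.

32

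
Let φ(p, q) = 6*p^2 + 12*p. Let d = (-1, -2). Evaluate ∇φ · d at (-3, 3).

24

∂φ/∂p = 12*p + 12
∂φ/∂q = 0
∇φ at (-3, 3) = (-24, 0)
∇φ · d = (-24)(-1) + (0)(-2) = 24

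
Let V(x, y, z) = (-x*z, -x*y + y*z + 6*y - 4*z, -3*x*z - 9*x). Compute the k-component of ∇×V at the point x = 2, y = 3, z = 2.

-3

(∇×V)_3 = ∂V₂/∂x − ∂V₁/∂y
= -y − (0)
= -y
At (2, 3, 2): -3.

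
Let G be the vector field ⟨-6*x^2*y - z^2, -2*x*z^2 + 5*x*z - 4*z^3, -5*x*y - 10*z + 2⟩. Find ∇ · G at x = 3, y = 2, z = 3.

∂G₁/∂x = -12*x*y
∂G₂/∂y = 0
∂G₃/∂z = -10
∇·G = -12*x*y - 10
At (3, 2, 3): -82.

-82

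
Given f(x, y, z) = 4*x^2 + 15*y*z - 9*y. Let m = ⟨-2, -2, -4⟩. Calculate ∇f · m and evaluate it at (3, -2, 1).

60

∂f/∂x = 8*x
∂f/∂y = 15*z - 9
∂f/∂z = 15*y
∇f at (3, -2, 1) = (24, 6, -30)
∇f · m = (24)(-2) + (6)(-2) + (-30)(-4) = 60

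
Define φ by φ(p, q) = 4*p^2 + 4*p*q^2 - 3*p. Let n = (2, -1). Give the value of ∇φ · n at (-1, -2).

∂φ/∂p = 8*p + 4*q^2 - 3
∂φ/∂q = 8*p*q
∇φ at (-1, -2) = (5, 16)
∇φ · n = (5)(2) + (16)(-1) = -6

-6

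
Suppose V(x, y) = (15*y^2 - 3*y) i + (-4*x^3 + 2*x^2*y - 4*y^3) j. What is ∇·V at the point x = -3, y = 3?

-90

∂V₁/∂x = 0
∂V₂/∂y = 2*x^2 - 12*y^2
∇·V = 2*x^2 - 12*y^2
At (-3, 3): -90.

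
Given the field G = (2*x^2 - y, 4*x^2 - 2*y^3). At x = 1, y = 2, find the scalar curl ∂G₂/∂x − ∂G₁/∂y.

∂G₂/∂x = 8*x
∂G₁/∂y = -1
Scalar curl = 8*x + 1
At (1, 2): 9.

9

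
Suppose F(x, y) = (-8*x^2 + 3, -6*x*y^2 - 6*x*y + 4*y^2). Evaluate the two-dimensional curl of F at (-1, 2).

∂F₂/∂x = -6*y^2 - 6*y
∂F₁/∂y = 0
Scalar curl = -6*y^2 - 6*y
At (-1, 2): -36.

-36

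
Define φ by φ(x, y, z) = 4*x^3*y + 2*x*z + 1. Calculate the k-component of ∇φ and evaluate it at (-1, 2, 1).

-2

(∇φ)_3 = ∂φ/∂z = 2*x
At (-1, 2, 1): -2.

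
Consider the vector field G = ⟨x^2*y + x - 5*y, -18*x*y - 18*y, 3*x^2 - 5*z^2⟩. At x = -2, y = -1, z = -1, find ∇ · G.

∂G₁/∂x = 2*x*y + 1
∂G₂/∂y = -18*x - 18
∂G₃/∂z = -10*z
∇·G = 2*x*y - 18*x - 10*z - 17
At (-2, -1, -1): 33.

33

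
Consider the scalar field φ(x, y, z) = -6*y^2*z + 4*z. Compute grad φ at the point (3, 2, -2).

(0, 48, -20)

∂φ/∂x = 0
∂φ/∂y = -12*y*z
∂φ/∂z = -6*y^2 + 4
∇φ = (0, -12*y*z, -6*y^2 + 4)
At (3, 2, -2): (0, 48, -20).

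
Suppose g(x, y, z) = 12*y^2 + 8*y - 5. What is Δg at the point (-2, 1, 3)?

24

∂²g/∂x² = 0
∂²g/∂y² = 24
∂²g/∂z² = 0
∇²g = 24
At (-2, 1, 3): 24.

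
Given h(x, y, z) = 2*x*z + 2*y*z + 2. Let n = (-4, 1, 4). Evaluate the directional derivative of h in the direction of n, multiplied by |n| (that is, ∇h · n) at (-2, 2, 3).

∂h/∂x = 2*z
∂h/∂y = 2*z
∂h/∂z = 2*x + 2*y
∇h at (-2, 2, 3) = (6, 6, 0)
∇h · n = (6)(-4) + (6)(1) + (0)(4) = -18

-18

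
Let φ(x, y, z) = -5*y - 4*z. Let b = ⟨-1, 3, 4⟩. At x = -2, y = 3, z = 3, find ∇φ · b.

∂φ/∂x = 0
∂φ/∂y = -5
∂φ/∂z = -4
∇φ at (-2, 3, 3) = (0, -5, -4)
∇φ · b = (0)(-1) + (-5)(3) + (-4)(4) = -31

-31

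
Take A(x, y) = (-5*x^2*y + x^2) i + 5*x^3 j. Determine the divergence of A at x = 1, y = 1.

∂A₁/∂x = -10*x*y + 2*x
∂A₂/∂y = 0
∇·A = -10*x*y + 2*x
At (1, 1): -8.

-8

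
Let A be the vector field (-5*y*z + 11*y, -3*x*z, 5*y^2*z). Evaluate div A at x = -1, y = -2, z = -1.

∂A₁/∂x = 0
∂A₂/∂y = 0
∂A₃/∂z = 5*y^2
∇·A = 5*y^2
At (-1, -2, -1): 20.

20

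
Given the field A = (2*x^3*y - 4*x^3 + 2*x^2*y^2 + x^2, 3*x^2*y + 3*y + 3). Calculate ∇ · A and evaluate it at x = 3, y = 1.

-6

∂A₁/∂x = 6*x^2*y - 12*x^2 + 4*x*y^2 + 2*x
∂A₂/∂y = 3*x^2 + 3
∇·A = 6*x^2*y - 9*x^2 + 4*x*y^2 + 2*x + 3
At (3, 1): -6.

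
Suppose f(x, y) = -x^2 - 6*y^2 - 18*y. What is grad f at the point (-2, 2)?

∂f/∂x = -2*x
∂f/∂y = -12*y - 18
∇f = (-2*x, -12*y - 18)
At (-2, 2): (4, -42).

(4, -42)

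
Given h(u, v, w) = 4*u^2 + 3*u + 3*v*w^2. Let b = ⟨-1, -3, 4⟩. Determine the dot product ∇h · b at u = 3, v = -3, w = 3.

-324

∂h/∂u = 8*u + 3
∂h/∂v = 3*w^2
∂h/∂w = 6*v*w
∇h at (3, -3, 3) = (27, 27, -54)
∇h · b = (27)(-1) + (27)(-3) + (-54)(4) = -324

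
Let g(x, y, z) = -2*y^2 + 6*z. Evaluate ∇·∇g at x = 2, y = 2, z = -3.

-4

∂²g/∂x² = 0
∂²g/∂y² = -4
∂²g/∂z² = 0
∇²g = -4
At (2, 2, -3): -4.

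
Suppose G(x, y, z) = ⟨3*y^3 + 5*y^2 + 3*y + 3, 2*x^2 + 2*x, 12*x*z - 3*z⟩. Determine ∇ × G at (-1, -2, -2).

(0, 24, -21)

(∇×G)₁ = ∂G₃/∂y − ∂G₂/∂z = 0
(∇×G)₂ = ∂G₁/∂z − ∂G₃/∂x = -12*z
(∇×G)₃ = ∂G₂/∂x − ∂G₁/∂y = 4*x - 9*y^2 - 10*y - 1
∇×G = (0, -12*z, 4*x - 9*y^2 - 10*y - 1)
At (-1, -2, -2): (0, 24, -21).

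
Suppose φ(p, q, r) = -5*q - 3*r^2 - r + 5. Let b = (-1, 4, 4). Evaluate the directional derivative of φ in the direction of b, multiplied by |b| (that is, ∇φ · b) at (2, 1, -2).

24

∂φ/∂p = 0
∂φ/∂q = -5
∂φ/∂r = -6*r - 1
∇φ at (2, 1, -2) = (0, -5, 11)
∇φ · b = (0)(-1) + (-5)(4) + (11)(4) = 24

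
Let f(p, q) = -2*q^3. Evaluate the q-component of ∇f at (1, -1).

-6

(∇f)_2 = ∂f/∂q = -6*q^2
At (1, -1): -6.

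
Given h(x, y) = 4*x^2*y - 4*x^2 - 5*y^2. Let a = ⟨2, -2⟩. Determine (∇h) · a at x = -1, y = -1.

∂h/∂x = 8*x*y - 8*x
∂h/∂y = 4*x^2 - 10*y
∇h at (-1, -1) = (16, 14)
∇h · a = (16)(2) + (14)(-2) = 4

4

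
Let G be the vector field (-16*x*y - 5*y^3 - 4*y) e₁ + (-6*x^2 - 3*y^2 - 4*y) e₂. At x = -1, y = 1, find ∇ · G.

∂G₁/∂x = -16*y
∂G₂/∂y = -6*y - 4
∇·G = -22*y - 4
At (-1, 1): -26.

-26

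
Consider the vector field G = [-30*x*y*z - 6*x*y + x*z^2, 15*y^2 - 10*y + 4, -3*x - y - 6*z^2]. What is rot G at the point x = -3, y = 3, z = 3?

(-1, 255, -288)

(∇×G)₁ = ∂G₃/∂y − ∂G₂/∂z = -1
(∇×G)₂ = ∂G₁/∂z − ∂G₃/∂x = -30*x*y + 2*x*z + 3
(∇×G)₃ = ∂G₂/∂x − ∂G₁/∂y = 30*x*z + 6*x
∇×G = (-1, -30*x*y + 2*x*z + 3, 30*x*z + 6*x)
At (-3, 3, 3): (-1, 255, -288).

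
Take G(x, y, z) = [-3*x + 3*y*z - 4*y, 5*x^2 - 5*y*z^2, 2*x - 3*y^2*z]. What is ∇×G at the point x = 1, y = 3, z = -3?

(-36, 7, 23)

(∇×G)₁ = ∂G₃/∂y − ∂G₂/∂z = 4*y*z
(∇×G)₂ = ∂G₁/∂z − ∂G₃/∂x = 3*y - 2
(∇×G)₃ = ∂G₂/∂x − ∂G₁/∂y = 10*x - 3*z + 4
∇×G = (4*y*z, 3*y - 2, 10*x - 3*z + 4)
At (1, 3, -3): (-36, 7, 23).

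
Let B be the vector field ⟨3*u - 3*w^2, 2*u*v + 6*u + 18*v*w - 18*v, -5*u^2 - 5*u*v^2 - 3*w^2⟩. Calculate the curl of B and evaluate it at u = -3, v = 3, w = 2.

(36, 3, 12)

(∇×B)₁ = ∂B₃/∂v − ∂B₂/∂w = -10*u*v - 18*v
(∇×B)₂ = ∂B₁/∂w − ∂B₃/∂u = 10*u + 5*v^2 - 6*w
(∇×B)₃ = ∂B₂/∂u − ∂B₁/∂v = 2*v + 6
∇×B = (-10*u*v - 18*v, 10*u + 5*v^2 - 6*w, 2*v + 6)
At (-3, 3, 2): (36, 3, 12).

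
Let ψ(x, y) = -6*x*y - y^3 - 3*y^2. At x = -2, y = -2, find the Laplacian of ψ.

∂²ψ/∂x² = 0
∂²ψ/∂y² = -6*(y + 1)
∇²ψ = -6*y - 6
At (-2, -2): 6.

6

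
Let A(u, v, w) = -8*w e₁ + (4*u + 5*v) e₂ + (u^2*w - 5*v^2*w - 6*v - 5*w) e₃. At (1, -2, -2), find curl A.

(-46, -4, 4)

(∇×A)₁ = ∂A₃/∂v − ∂A₂/∂w = -10*v*w - 6
(∇×A)₂ = ∂A₁/∂w − ∂A₃/∂u = -2*u*w - 8
(∇×A)₃ = ∂A₂/∂u − ∂A₁/∂v = 4
∇×A = (-10*v*w - 6, -2*u*w - 8, 4)
At (1, -2, -2): (-46, -4, 4).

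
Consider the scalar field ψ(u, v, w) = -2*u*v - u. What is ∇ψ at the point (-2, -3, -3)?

(5, 4, 0)

∂ψ/∂u = -2*v - 1
∂ψ/∂v = -2*u
∂ψ/∂w = 0
∇ψ = (-2*v - 1, -2*u, 0)
At (-2, -3, -3): (5, 4, 0).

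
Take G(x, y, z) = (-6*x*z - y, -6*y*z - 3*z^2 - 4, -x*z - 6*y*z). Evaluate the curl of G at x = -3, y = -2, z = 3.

(-12, 21, 1)

(∇×G)₁ = ∂G₃/∂y − ∂G₂/∂z = 6*y
(∇×G)₂ = ∂G₁/∂z − ∂G₃/∂x = -6*x + z
(∇×G)₃ = ∂G₂/∂x − ∂G₁/∂y = 1
∇×G = (6*y, -6*x + z, 1)
At (-3, -2, 3): (-12, 21, 1).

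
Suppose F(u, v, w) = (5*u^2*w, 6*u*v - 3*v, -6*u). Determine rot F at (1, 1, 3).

(0, 11, 6)

(∇×F)₁ = ∂F₃/∂v − ∂F₂/∂w = 0
(∇×F)₂ = ∂F₁/∂w − ∂F₃/∂u = 5*u^2 + 6
(∇×F)₃ = ∂F₂/∂u − ∂F₁/∂v = 6*v
∇×F = (0, 5*u^2 + 6, 6*v)
At (1, 1, 3): (0, 11, 6).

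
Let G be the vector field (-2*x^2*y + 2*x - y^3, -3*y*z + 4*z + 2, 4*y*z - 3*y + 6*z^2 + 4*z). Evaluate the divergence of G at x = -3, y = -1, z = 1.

∂G₁/∂x = -4*x*y + 2
∂G₂/∂y = -3*z
∂G₃/∂z = 4*y + 12*z + 4
∇·G = -4*x*y + 4*y + 9*z + 6
At (-3, -1, 1): -1.

-1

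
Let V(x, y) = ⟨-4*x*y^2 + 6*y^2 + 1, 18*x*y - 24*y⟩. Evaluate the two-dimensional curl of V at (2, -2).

-44

∂V₂/∂x = 18*y
∂V₁/∂y = -8*x*y + 12*y
Scalar curl = 8*x*y + 6*y
At (2, -2): -44.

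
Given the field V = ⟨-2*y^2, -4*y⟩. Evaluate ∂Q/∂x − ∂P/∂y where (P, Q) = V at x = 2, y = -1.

-4

∂V₂/∂x = 0
∂V₁/∂y = -4*y
Scalar curl = 4*y
At (2, -1): -4.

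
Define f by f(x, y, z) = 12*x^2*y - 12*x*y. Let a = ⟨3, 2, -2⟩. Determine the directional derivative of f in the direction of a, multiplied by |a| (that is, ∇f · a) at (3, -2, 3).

-216

∂f/∂x = 24*x*y - 12*y
∂f/∂y = 12*x^2 - 12*x
∂f/∂z = 0
∇f at (3, -2, 3) = (-120, 72, 0)
∇f · a = (-120)(3) + (72)(2) + (0)(-2) = -216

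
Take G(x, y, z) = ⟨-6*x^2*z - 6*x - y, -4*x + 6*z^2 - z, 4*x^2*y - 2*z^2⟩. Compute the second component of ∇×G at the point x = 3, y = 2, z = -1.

-102

(∇×G)_2 = ∂G₁/∂z − ∂G₃/∂x
= -6*x^2 − (8*x*y)
= -6*x^2 - 8*x*y
At (3, 2, -1): -102.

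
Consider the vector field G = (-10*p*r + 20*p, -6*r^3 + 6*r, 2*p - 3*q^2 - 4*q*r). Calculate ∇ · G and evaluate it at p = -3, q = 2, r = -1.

∂G₁/∂p = -10*r + 20
∂G₂/∂q = 0
∂G₃/∂r = -4*q
∇·G = -4*q - 10*r + 20
At (-3, 2, -1): 22.

22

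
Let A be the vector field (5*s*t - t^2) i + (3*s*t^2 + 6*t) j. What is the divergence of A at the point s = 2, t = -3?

∂A₁/∂s = 5*t
∂A₂/∂t = 6*s*t + 6
∇·A = 6*s*t + 5*t + 6
At (2, -3): -45.

-45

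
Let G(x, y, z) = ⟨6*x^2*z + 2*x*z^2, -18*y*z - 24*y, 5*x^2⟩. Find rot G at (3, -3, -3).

(∇×G)₁ = ∂G₃/∂y − ∂G₂/∂z = 18*y
(∇×G)₂ = ∂G₁/∂z − ∂G₃/∂x = 6*x^2 + 4*x*z - 10*x
(∇×G)₃ = ∂G₂/∂x − ∂G₁/∂y = 0
∇×G = (18*y, 6*x^2 + 4*x*z - 10*x, 0)
At (3, -3, -3): (-54, -12, 0).

(-54, -12, 0)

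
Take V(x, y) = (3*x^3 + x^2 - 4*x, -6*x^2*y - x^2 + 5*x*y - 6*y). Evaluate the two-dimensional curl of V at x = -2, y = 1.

33

∂V₂/∂x = -12*x*y - 2*x + 5*y
∂V₁/∂y = 0
Scalar curl = -12*x*y - 2*x + 5*y
At (-2, 1): 33.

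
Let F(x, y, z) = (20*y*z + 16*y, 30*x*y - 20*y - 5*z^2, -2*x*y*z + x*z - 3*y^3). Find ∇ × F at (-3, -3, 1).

(∇×F)₁ = ∂F₃/∂y − ∂F₂/∂z = -2*x*z - 9*y^2 + 10*z
(∇×F)₂ = ∂F₁/∂z − ∂F₃/∂x = 2*y*z + 20*y - z
(∇×F)₃ = ∂F₂/∂x − ∂F₁/∂y = 30*y - 20*z - 16
∇×F = (-2*x*z - 9*y^2 + 10*z, 2*y*z + 20*y - z, 30*y - 20*z - 16)
At (-3, -3, 1): (-65, -67, -126).

(-65, -67, -126)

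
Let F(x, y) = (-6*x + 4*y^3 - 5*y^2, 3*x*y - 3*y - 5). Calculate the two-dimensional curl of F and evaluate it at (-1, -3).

-147

∂F₂/∂x = 3*y
∂F₁/∂y = 12*y^2 - 10*y
Scalar curl = -12*y^2 + 13*y
At (-1, -3): -147.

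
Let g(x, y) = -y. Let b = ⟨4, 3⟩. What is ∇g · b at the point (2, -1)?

∂g/∂x = 0
∂g/∂y = -1
∇g at (2, -1) = (0, -1)
∇g · b = (0)(4) + (-1)(3) = -3

-3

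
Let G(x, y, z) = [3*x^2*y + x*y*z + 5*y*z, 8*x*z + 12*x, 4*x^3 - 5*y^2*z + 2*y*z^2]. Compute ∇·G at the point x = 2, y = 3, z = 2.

21

∂G₁/∂x = 6*x*y + y*z
∂G₂/∂y = 0
∂G₃/∂z = -5*y^2 + 4*y*z
∇·G = 6*x*y - 5*y^2 + 5*y*z
At (2, 3, 2): 21.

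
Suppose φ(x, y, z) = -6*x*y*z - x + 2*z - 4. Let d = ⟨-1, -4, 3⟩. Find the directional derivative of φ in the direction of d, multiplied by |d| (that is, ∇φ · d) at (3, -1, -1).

-5

∂φ/∂x = -6*y*z - 1
∂φ/∂y = -6*x*z
∂φ/∂z = -6*x*y + 2
∇φ at (3, -1, -1) = (-7, 18, 20)
∇φ · d = (-7)(-1) + (18)(-4) + (20)(3) = -5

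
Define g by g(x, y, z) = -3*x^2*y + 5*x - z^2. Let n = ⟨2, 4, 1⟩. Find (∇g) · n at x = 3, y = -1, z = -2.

-58

∂g/∂x = -6*x*y + 5
∂g/∂y = -3*x^2
∂g/∂z = -2*z
∇g at (3, -1, -2) = (23, -27, 4)
∇g · n = (23)(2) + (-27)(4) + (4)(1) = -58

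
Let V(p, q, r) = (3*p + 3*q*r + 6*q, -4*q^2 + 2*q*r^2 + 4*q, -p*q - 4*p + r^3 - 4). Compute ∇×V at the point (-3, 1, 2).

(-5, 8, -12)

(∇×V)₁ = ∂V₃/∂q − ∂V₂/∂r = -p - 4*q*r
(∇×V)₂ = ∂V₁/∂r − ∂V₃/∂p = 4*q + 4
(∇×V)₃ = ∂V₂/∂p − ∂V₁/∂q = -3*r - 6
∇×V = (-p - 4*q*r, 4*q + 4, -3*r - 6)
At (-3, 1, 2): (-5, 8, -12).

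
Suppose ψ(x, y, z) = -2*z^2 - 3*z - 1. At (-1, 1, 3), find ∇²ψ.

∂²ψ/∂x² = 0
∂²ψ/∂y² = 0
∂²ψ/∂z² = -4
∇²ψ = -4
At (-1, 1, 3): -4.

-4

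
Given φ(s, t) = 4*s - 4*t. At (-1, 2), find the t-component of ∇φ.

-4

(∇φ)_2 = ∂φ/∂t = -4
At (-1, 2): -4.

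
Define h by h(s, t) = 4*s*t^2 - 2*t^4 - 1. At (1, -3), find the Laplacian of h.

∂²h/∂s² = 0
∂²h/∂t² = 8*(s - 3*t^2)
∇²h = 8*s - 24*t^2
At (1, -3): -208.

-208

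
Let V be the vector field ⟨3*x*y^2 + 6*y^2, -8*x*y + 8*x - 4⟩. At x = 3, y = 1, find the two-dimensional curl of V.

-30

∂V₂/∂x = -8*y + 8
∂V₁/∂y = 6*x*y + 12*y
Scalar curl = -6*x*y - 20*y + 8
At (3, 1): -30.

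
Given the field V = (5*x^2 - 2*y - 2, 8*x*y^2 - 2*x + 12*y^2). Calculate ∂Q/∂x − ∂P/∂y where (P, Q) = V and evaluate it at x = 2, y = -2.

32

∂V₂/∂x = 8*y^2 - 2
∂V₁/∂y = -2
Scalar curl = 8*y^2
At (2, -2): 32.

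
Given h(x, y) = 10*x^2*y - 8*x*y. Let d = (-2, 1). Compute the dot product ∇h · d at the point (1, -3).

∂h/∂x = 20*x*y - 8*y
∂h/∂y = 10*x^2 - 8*x
∇h at (1, -3) = (-36, 2)
∇h · d = (-36)(-2) + (2)(1) = 74

74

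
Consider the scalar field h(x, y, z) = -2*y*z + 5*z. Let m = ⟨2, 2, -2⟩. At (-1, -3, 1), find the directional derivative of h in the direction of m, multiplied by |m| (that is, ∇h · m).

-26

∂h/∂x = 0
∂h/∂y = -2*z
∂h/∂z = -2*y + 5
∇h at (-1, -3, 1) = (0, -2, 11)
∇h · m = (0)(2) + (-2)(2) + (11)(-2) = -26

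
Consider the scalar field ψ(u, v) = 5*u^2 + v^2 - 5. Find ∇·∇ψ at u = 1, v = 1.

12

∂²ψ/∂u² = 10
∂²ψ/∂v² = 2
∇²ψ = 12
At (1, 1): 12.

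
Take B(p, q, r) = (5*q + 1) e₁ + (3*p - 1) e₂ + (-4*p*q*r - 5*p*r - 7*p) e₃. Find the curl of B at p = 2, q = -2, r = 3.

(-24, -2, -2)

(∇×B)₁ = ∂B₃/∂q − ∂B₂/∂r = -4*p*r
(∇×B)₂ = ∂B₁/∂r − ∂B₃/∂p = 4*q*r + 5*r + 7
(∇×B)₃ = ∂B₂/∂p − ∂B₁/∂q = -2
∇×B = (-4*p*r, 4*q*r + 5*r + 7, -2)
At (2, -2, 3): (-24, -2, -2).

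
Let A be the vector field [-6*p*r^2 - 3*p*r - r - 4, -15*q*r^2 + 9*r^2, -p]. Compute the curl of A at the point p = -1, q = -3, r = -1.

(108, -9, 0)

(∇×A)₁ = ∂A₃/∂q − ∂A₂/∂r = 30*q*r - 18*r
(∇×A)₂ = ∂A₁/∂r − ∂A₃/∂p = -12*p*r - 3*p
(∇×A)₃ = ∂A₂/∂p − ∂A₁/∂q = 0
∇×A = (30*q*r - 18*r, -12*p*r - 3*p, 0)
At (-1, -3, -1): (108, -9, 0).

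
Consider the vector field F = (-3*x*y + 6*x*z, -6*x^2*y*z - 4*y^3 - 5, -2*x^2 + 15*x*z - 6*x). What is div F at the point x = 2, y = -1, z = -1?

39

∂F₁/∂x = -3*y + 6*z
∂F₂/∂y = -6*x^2*z - 12*y^2
∂F₃/∂z = 15*x
∇·F = -6*x^2*z + 15*x - 12*y^2 - 3*y + 6*z
At (2, -1, -1): 39.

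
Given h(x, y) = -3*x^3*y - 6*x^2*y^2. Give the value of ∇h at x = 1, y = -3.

(-81, 33)

∂h/∂x = -9*x^2*y - 12*x*y^2
∂h/∂y = -3*x^3 - 12*x^2*y
∇h = (-9*x^2*y - 12*x*y^2, -3*x^3 - 12*x^2*y)
At (1, -3): (-81, 33).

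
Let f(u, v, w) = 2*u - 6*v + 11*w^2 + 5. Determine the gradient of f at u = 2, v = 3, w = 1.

(2, -6, 22)

∂f/∂u = 2
∂f/∂v = -6
∂f/∂w = 22*w
∇f = (2, -6, 22*w)
At (2, 3, 1): (2, -6, 22).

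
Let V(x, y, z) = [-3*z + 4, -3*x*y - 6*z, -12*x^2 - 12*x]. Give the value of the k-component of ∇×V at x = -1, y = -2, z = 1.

(∇×V)_3 = ∂V₂/∂x − ∂V₁/∂y
= -3*y − (0)
= -3*y
At (-1, -2, 1): 6.

6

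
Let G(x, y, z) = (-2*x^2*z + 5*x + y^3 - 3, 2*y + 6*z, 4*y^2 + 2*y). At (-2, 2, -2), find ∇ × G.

(∇×G)₁ = ∂G₃/∂y − ∂G₂/∂z = 8*y - 4
(∇×G)₂ = ∂G₁/∂z − ∂G₃/∂x = -2*x^2
(∇×G)₃ = ∂G₂/∂x − ∂G₁/∂y = -3*y^2
∇×G = (8*y - 4, -2*x^2, -3*y^2)
At (-2, 2, -2): (12, -8, -12).

(12, -8, -12)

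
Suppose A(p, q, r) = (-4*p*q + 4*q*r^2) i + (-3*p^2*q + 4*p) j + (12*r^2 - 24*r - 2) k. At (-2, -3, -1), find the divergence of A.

∂A₁/∂p = -4*q
∂A₂/∂q = -3*p^2
∂A₃/∂r = 24*r - 24
∇·A = -3*p^2 - 4*q + 24*r - 24
At (-2, -3, -1): -48.

-48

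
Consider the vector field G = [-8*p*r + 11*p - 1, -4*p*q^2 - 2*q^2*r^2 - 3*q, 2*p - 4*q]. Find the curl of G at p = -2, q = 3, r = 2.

(68, 14, -36)

(∇×G)₁ = ∂G₃/∂q − ∂G₂/∂r = 4*q^2*r - 4
(∇×G)₂ = ∂G₁/∂r − ∂G₃/∂p = -8*p - 2
(∇×G)₃ = ∂G₂/∂p − ∂G₁/∂q = -4*q^2
∇×G = (4*q^2*r - 4, -8*p - 2, -4*q^2)
At (-2, 3, 2): (68, 14, -36).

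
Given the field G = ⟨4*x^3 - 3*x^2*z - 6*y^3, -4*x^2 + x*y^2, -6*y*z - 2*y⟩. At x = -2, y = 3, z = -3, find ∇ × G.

(∇×G)₁ = ∂G₃/∂y − ∂G₂/∂z = -6*z - 2
(∇×G)₂ = ∂G₁/∂z − ∂G₃/∂x = -3*x^2
(∇×G)₃ = ∂G₂/∂x − ∂G₁/∂y = -8*x + 19*y^2
∇×G = (-6*z - 2, -3*x^2, -8*x + 19*y^2)
At (-2, 3, -3): (16, -12, 187).

(16, -12, 187)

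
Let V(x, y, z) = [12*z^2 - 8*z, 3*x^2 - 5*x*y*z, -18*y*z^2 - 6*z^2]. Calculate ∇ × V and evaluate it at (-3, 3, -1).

(-63, -32, -3)

(∇×V)₁ = ∂V₃/∂y − ∂V₂/∂z = 5*x*y - 18*z^2
(∇×V)₂ = ∂V₁/∂z − ∂V₃/∂x = 24*z - 8
(∇×V)₃ = ∂V₂/∂x − ∂V₁/∂y = 6*x - 5*y*z
∇×V = (5*x*y - 18*z^2, 24*z - 8, 6*x - 5*y*z)
At (-3, 3, -1): (-63, -32, -3).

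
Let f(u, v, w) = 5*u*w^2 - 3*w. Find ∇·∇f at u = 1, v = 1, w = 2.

∂²f/∂u² = 0
∂²f/∂v² = 0
∂²f/∂w² = 10*u
∇²f = 10*u
At (1, 1, 2): 10.

10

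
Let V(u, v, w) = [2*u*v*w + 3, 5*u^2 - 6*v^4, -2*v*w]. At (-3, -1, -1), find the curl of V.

(2, 6, -36)

(∇×V)₁ = ∂V₃/∂v − ∂V₂/∂w = -2*w
(∇×V)₂ = ∂V₁/∂w − ∂V₃/∂u = 2*u*v
(∇×V)₃ = ∂V₂/∂u − ∂V₁/∂v = -2*u*w + 10*u
∇×V = (-2*w, 2*u*v, -2*u*w + 10*u)
At (-3, -1, -1): (2, 6, -36).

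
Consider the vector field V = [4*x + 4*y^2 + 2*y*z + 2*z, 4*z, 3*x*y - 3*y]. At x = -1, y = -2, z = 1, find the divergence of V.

∂V₁/∂x = 4
∂V₂/∂y = 0
∂V₃/∂z = 0
∇·V = 4
At (-1, -2, 1): 4.

4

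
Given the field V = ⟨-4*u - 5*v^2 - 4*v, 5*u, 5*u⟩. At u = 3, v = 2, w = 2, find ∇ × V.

(0, -5, 29)

(∇×V)₁ = ∂V₃/∂v − ∂V₂/∂w = 0
(∇×V)₂ = ∂V₁/∂w − ∂V₃/∂u = -5
(∇×V)₃ = ∂V₂/∂u − ∂V₁/∂v = 10*v + 9
∇×V = (0, -5, 10*v + 9)
At (3, 2, 2): (0, -5, 29).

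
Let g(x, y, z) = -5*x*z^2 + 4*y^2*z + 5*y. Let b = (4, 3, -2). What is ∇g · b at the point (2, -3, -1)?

∂g/∂x = -5*z^2
∂g/∂y = 8*y*z + 5
∂g/∂z = -10*x*z + 4*y^2
∇g at (2, -3, -1) = (-5, 29, 56)
∇g · b = (-5)(4) + (29)(3) + (56)(-2) = -45

-45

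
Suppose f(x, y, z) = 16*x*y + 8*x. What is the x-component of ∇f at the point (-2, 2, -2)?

40

(∇f)_1 = ∂f/∂x = 16*y + 8
At (-2, 2, -2): 40.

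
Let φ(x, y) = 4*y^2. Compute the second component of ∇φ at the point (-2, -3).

-24

(∇φ)_2 = ∂φ/∂y = 8*y
At (-2, -3): -24.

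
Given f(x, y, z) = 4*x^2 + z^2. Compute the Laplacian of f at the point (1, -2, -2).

10

∂²f/∂x² = 8
∂²f/∂y² = 0
∂²f/∂z² = 2
∇²f = 10
At (1, -2, -2): 10.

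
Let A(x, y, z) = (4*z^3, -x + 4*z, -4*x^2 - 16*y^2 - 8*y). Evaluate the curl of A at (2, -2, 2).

(52, 64, -1)

(∇×A)₁ = ∂A₃/∂y − ∂A₂/∂z = -32*y - 12
(∇×A)₂ = ∂A₁/∂z − ∂A₃/∂x = 8*x + 12*z^2
(∇×A)₃ = ∂A₂/∂x − ∂A₁/∂y = -1
∇×A = (-32*y - 12, 8*x + 12*z^2, -1)
At (2, -2, 2): (52, 64, -1).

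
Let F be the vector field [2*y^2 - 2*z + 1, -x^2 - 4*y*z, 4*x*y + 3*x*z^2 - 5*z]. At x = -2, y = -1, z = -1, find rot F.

(∇×F)₁ = ∂F₃/∂y − ∂F₂/∂z = 4*x + 4*y
(∇×F)₂ = ∂F₁/∂z − ∂F₃/∂x = -4*y - 3*z^2 - 2
(∇×F)₃ = ∂F₂/∂x − ∂F₁/∂y = -2*x - 4*y
∇×F = (4*x + 4*y, -4*y - 3*z^2 - 2, -2*x - 4*y)
At (-2, -1, -1): (-12, -1, 8).

(-12, -1, 8)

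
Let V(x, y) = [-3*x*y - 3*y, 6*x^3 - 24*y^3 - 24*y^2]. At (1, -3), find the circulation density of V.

24

∂V₂/∂x = 18*x^2
∂V₁/∂y = -3*x - 3
Scalar curl = 18*x^2 + 3*x + 3
At (1, -3): 24.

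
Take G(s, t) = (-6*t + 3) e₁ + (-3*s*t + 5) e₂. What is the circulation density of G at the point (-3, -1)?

9

∂G₂/∂s = -3*t
∂G₁/∂t = -6
Scalar curl = -3*t + 6
At (-3, -1): 9.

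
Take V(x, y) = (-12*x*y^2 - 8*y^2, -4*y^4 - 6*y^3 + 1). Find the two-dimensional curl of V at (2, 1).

∂V₂/∂x = 0
∂V₁/∂y = -24*x*y - 16*y
Scalar curl = 24*x*y + 16*y
At (2, 1): 64.

64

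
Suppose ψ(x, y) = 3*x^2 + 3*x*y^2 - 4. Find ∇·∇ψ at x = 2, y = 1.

∂²ψ/∂x² = 6
∂²ψ/∂y² = 6*x
∇²ψ = 6*x + 6
At (2, 1): 18.

18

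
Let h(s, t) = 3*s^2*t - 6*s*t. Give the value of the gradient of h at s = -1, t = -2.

∂h/∂s = 6*s*t - 6*t
∂h/∂t = 3*s^2 - 6*s
∇h = (6*s*t - 6*t, 3*s^2 - 6*s)
At (-1, -2): (24, 9).

(24, 9)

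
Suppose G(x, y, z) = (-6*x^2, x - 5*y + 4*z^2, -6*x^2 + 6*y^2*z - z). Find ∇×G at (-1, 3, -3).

(∇×G)₁ = ∂G₃/∂y − ∂G₂/∂z = 12*y*z - 8*z
(∇×G)₂ = ∂G₁/∂z − ∂G₃/∂x = 12*x
(∇×G)₃ = ∂G₂/∂x − ∂G₁/∂y = 1
∇×G = (12*y*z - 8*z, 12*x, 1)
At (-1, 3, -3): (-84, -12, 1).

(-84, -12, 1)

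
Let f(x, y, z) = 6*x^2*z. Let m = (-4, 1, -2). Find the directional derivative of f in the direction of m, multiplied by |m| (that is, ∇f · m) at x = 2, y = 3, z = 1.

∂f/∂x = 12*x*z
∂f/∂y = 0
∂f/∂z = 6*x^2
∇f at (2, 3, 1) = (24, 0, 24)
∇f · m = (24)(-4) + (0)(1) + (24)(-2) = -144

-144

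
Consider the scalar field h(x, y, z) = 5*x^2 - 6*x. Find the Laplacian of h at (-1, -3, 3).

∂²h/∂x² = 10
∂²h/∂y² = 0
∂²h/∂z² = 0
∇²h = 10
At (-1, -3, 3): 10.

10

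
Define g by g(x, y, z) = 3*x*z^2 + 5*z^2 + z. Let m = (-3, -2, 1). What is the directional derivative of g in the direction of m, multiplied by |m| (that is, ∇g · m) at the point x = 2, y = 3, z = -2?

-79

∂g/∂x = 3*z^2
∂g/∂y = 0
∂g/∂z = 6*x*z + 10*z + 1
∇g at (2, 3, -2) = (12, 0, -43)
∇g · m = (12)(-3) + (0)(-2) + (-43)(1) = -79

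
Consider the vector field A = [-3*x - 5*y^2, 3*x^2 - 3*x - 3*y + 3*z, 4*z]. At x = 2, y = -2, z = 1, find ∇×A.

(∇×A)₁ = ∂A₃/∂y − ∂A₂/∂z = -3
(∇×A)₂ = ∂A₁/∂z − ∂A₃/∂x = 0
(∇×A)₃ = ∂A₂/∂x − ∂A₁/∂y = 6*x + 10*y - 3
∇×A = (-3, 0, 6*x + 10*y - 3)
At (2, -2, 1): (-3, 0, -11).

(-3, 0, -11)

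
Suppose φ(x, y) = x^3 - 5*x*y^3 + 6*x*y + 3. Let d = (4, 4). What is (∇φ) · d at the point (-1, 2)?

∂φ/∂x = 3*x^2 - 5*y^3 + 6*y
∂φ/∂y = -15*x*y^2 + 6*x
∇φ at (-1, 2) = (-25, 54)
∇φ · d = (-25)(4) + (54)(4) = 116

116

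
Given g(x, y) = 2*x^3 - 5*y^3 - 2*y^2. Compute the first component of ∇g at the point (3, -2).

54

(∇g)_1 = ∂g/∂x = 6*x^2
At (3, -2): 54.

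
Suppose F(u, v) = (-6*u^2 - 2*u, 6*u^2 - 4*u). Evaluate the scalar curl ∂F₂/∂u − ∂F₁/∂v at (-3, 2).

-40

∂F₂/∂u = 12*u - 4
∂F₁/∂v = 0
Scalar curl = 12*u - 4
At (-3, 2): -40.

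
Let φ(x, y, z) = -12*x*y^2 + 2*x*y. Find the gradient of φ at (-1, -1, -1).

(-14, -26, 0)

∂φ/∂x = -12*y^2 + 2*y
∂φ/∂y = -24*x*y + 2*x
∂φ/∂z = 0
∇φ = (-12*y^2 + 2*y, -24*x*y + 2*x, 0)
At (-1, -1, -1): (-14, -26, 0).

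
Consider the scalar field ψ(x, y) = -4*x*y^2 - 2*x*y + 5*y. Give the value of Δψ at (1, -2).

∂²ψ/∂x² = 0
∂²ψ/∂y² = -8*x
∇²ψ = -8*x
At (1, -2): -8.

-8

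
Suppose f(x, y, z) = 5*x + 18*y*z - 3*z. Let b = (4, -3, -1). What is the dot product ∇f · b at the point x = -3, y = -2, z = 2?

-49

∂f/∂x = 5
∂f/∂y = 18*z
∂f/∂z = 18*y - 3
∇f at (-3, -2, 2) = (5, 36, -39)
∇f · b = (5)(4) + (36)(-3) + (-39)(-1) = -49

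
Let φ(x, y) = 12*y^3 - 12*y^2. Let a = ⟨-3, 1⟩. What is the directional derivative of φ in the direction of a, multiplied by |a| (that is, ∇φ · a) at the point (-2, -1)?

∂φ/∂x = 0
∂φ/∂y = 36*y^2 - 24*y
∇φ at (-2, -1) = (0, 60)
∇φ · a = (0)(-3) + (60)(1) = 60

60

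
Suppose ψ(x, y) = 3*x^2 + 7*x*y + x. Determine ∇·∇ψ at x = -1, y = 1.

∂²ψ/∂x² = 6
∂²ψ/∂y² = 0
∇²ψ = 6
At (-1, 1): 6.

6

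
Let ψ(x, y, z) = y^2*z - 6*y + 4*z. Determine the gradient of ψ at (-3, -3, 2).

∂ψ/∂x = 0
∂ψ/∂y = 2*y*z - 6
∂ψ/∂z = y^2 + 4
∇ψ = (0, 2*y*z - 6, y^2 + 4)
At (-3, -3, 2): (0, -18, 13).

(0, -18, 13)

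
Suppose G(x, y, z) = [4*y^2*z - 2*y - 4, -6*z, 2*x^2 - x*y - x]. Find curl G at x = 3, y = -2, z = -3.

(∇×G)₁ = ∂G₃/∂y − ∂G₂/∂z = -x + 6
(∇×G)₂ = ∂G₁/∂z − ∂G₃/∂x = -4*x + 4*y^2 + y + 1
(∇×G)₃ = ∂G₂/∂x − ∂G₁/∂y = -8*y*z + 2
∇×G = (-x + 6, -4*x + 4*y^2 + y + 1, -8*y*z + 2)
At (3, -2, -3): (3, 3, -46).

(3, 3, -46)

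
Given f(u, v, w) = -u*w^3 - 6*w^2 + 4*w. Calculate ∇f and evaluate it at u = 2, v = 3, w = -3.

∂f/∂u = -w^3
∂f/∂v = 0
∂f/∂w = -3*u*w^2 - 12*w + 4
∇f = (-w^3, 0, -3*u*w^2 - 12*w + 4)
At (2, 3, -3): (27, 0, -14).

(27, 0, -14)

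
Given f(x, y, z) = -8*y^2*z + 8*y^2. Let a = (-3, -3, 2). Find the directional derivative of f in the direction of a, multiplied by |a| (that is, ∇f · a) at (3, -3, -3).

∂f/∂x = 0
∂f/∂y = -16*y*z + 16*y
∂f/∂z = -8*y^2
∇f at (3, -3, -3) = (0, -192, -72)
∇f · a = (0)(-3) + (-192)(-3) + (-72)(2) = 432

432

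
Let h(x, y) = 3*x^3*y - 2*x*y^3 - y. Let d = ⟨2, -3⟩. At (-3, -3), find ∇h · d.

-618

∂h/∂x = 9*x^2*y - 2*y^3
∂h/∂y = 3*x^3 - 6*x*y^2 - 1
∇h at (-3, -3) = (-189, 80)
∇h · d = (-189)(2) + (80)(-3) = -618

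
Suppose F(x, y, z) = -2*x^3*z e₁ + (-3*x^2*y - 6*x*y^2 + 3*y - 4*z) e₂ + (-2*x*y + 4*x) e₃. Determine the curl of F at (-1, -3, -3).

(∇×F)₁ = ∂F₃/∂y − ∂F₂/∂z = -2*x + 4
(∇×F)₂ = ∂F₁/∂z − ∂F₃/∂x = -2*x^3 + 2*y - 4
(∇×F)₃ = ∂F₂/∂x − ∂F₁/∂y = -6*x*y - 6*y^2
∇×F = (-2*x + 4, -2*x^3 + 2*y - 4, -6*x*y - 6*y^2)
At (-1, -3, -3): (6, -8, -72).

(6, -8, -72)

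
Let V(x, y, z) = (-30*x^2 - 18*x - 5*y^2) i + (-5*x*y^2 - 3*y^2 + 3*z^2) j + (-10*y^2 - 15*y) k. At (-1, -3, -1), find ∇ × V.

(∇×V)₁ = ∂V₃/∂y − ∂V₂/∂z = -20*y - 6*z - 15
(∇×V)₂ = ∂V₁/∂z − ∂V₃/∂x = 0
(∇×V)₃ = ∂V₂/∂x − ∂V₁/∂y = -5*y^2 + 10*y
∇×V = (-20*y - 6*z - 15, 0, -5*y^2 + 10*y)
At (-1, -3, -1): (51, 0, -75).

(51, 0, -75)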